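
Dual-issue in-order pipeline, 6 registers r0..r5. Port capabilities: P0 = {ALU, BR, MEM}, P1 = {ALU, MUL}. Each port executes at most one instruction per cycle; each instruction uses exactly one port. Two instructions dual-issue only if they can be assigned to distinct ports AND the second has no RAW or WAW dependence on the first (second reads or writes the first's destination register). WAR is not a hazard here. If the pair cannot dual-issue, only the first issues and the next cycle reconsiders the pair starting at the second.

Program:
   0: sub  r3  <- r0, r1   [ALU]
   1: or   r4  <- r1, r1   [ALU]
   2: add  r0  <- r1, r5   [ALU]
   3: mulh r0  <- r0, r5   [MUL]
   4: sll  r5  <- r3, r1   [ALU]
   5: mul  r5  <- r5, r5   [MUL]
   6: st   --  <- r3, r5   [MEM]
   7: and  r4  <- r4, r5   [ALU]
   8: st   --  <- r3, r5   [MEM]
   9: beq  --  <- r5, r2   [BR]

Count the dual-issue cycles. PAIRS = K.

PAIRS = 3

  cy0 -> i0,i1 (sub+or) pair
  cy1 -> i2 (add) RAW+WAW r0
  cy2 -> i3,i4 (mulh+sll) pair
  cy3 -> i5 (mul) RAW r5
  cy4 -> i6,i7 (st+and) pair
  cy5 -> i8 (st) no-port MEM/BR
  cy6 -> i9 (beq) tail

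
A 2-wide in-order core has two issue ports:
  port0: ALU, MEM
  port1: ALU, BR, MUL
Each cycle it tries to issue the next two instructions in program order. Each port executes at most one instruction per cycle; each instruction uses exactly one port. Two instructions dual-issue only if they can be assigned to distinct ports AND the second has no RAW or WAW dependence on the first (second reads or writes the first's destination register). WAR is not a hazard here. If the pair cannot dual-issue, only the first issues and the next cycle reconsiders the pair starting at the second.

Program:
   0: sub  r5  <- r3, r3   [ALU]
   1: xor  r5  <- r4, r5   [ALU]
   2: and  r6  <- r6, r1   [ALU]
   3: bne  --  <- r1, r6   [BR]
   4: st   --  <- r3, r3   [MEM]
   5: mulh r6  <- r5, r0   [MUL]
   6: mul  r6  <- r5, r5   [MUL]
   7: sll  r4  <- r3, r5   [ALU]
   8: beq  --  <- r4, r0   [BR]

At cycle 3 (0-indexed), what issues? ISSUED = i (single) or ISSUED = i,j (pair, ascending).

ISSUED = 5

t=0 i0:sub.ALU ; RAW+WAW r5
t=1 i1,i2:xor.ALU;and.ALU ; pair
t=2 i3,i4:bne.BR;st.MEM ; pair
t=3 i5:mulh.MUL ; no-port MUL/MUL
t=4 i6,i7:mul.MUL;sll.ALU ; pair
t=5 i8:beq.BR ; tail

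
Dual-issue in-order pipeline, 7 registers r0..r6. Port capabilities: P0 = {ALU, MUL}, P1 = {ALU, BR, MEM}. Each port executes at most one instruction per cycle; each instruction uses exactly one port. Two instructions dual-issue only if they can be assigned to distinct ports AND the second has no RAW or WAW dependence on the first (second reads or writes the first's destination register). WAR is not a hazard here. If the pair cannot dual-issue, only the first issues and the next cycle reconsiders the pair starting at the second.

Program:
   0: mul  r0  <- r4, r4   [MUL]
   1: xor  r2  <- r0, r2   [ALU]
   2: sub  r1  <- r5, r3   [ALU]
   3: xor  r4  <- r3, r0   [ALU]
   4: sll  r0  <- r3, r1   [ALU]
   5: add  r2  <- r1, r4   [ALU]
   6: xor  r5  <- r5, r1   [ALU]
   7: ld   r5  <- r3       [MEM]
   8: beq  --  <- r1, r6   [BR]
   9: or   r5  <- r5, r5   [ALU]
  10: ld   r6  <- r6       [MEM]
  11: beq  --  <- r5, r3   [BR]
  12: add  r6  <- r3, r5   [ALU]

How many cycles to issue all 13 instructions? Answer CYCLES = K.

CYCLES = 8

  cy0 -> i0 (mul.MUL) RAW r0
  cy1 -> i1,i2 (xor.ALU/sub.ALU) dual
  cy2 -> i3,i4 (xor.ALU/sll.ALU) dual
  cy3 -> i5,i6 (add.ALU/xor.ALU) dual
  cy4 -> i7 (ld.MEM) no-port MEM/BR
  cy5 -> i8,i9 (beq.BR/or.ALU) dual
  cy6 -> i10 (ld.MEM) no-port MEM/BR
  cy7 -> i11,i12 (beq.BR/add.ALU) dual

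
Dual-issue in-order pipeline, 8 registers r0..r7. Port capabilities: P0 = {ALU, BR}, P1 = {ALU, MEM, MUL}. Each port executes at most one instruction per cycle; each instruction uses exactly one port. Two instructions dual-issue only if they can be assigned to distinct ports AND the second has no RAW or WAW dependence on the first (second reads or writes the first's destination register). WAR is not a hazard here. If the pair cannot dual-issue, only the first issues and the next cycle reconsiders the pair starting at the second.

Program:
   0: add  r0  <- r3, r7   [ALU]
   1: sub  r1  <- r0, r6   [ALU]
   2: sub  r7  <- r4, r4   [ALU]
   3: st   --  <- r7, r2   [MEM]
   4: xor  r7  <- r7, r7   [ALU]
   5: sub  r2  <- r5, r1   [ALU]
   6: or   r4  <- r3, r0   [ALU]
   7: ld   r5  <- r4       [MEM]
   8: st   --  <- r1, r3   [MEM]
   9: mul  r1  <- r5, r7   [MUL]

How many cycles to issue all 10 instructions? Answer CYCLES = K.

#0 head=0: add.ALU i0 RAW r0
#1 head=1: sub.ALU/sub.ALU i1&i2 2-wide
#2 head=3: st.MEM/xor.ALU i3&i4 2-wide
#3 head=5: sub.ALU/or.ALU i5&i6 2-wide
#4 head=7: ld.MEM i7 no-port MEM/MEM
#5 head=8: st.MEM i8 no-port MEM/MUL
#6 head=9: mul.MUL i9 tail

CYCLES = 7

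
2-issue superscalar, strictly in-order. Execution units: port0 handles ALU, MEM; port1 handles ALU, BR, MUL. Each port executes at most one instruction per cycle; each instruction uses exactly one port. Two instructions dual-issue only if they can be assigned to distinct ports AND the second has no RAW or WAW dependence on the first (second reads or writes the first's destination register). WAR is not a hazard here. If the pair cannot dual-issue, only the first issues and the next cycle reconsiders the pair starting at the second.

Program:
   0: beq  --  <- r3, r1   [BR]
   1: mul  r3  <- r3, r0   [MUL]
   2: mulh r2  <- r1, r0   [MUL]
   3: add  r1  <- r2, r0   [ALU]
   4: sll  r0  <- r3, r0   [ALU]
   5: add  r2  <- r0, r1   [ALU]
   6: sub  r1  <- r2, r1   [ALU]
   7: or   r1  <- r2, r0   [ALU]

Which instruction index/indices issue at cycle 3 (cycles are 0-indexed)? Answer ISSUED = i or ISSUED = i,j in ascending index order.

ISSUED = 3,4

0. beq.BR @i0  | no-port BR/MUL
1. mul.MUL @i1  | no-port MUL/MUL
2. mulh.MUL @i2  | RAW r2
3. add.ALU;sll.ALU @i3+i4  | pair
4. add.ALU @i5  | RAW r2
5. sub.ALU @i6  | WAW r1
6. or.ALU @i7  | tail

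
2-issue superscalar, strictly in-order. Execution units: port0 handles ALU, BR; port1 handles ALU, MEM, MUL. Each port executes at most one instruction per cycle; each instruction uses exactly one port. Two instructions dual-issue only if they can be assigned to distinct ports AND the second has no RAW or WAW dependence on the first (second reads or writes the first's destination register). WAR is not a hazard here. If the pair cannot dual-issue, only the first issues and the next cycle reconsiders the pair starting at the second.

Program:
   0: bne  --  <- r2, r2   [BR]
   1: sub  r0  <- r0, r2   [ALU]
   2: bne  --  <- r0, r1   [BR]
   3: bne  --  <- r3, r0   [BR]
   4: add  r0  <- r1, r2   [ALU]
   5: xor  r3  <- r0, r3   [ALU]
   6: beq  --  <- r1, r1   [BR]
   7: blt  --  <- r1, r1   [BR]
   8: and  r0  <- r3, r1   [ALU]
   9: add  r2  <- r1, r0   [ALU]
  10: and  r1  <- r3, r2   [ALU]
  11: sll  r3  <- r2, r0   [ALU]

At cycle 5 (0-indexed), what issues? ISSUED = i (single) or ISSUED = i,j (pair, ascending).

c0: i0&i1 bne+sub  dual
c1: i2 bne  no-port BR/BR
c2: i3&i4 bne+add  dual
c3: i5&i6 xor+beq  dual
c4: i7&i8 blt+and  dual
c5: i9 add  RAW r2
c6: i10&i11 and+sll  dual

ISSUED = 9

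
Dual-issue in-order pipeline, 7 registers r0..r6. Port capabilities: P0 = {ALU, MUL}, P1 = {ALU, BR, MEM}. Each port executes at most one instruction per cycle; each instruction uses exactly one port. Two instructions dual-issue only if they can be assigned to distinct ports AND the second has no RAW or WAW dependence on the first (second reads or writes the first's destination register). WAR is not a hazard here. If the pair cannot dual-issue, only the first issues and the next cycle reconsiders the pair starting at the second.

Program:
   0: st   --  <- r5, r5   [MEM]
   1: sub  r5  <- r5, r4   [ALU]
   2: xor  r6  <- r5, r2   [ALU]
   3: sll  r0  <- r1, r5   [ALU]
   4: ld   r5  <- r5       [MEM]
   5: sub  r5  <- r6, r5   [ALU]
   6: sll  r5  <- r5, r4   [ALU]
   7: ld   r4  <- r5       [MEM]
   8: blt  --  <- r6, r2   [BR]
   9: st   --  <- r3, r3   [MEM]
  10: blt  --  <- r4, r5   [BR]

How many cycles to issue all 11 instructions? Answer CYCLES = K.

c0: i0,i1 st.MEM/sub.ALU  2-wide
c1: i2,i3 xor.ALU/sll.ALU  2-wide
c2: i4 ld.MEM  RAW+WAW r5
c3: i5 sub.ALU  RAW+WAW r5
c4: i6 sll.ALU  RAW r5
c5: i7 ld.MEM  no-port MEM/BR
c6: i8 blt.BR  no-port BR/MEM
c7: i9 st.MEM  no-port MEM/BR
c8: i10 blt.BR  tail

CYCLES = 9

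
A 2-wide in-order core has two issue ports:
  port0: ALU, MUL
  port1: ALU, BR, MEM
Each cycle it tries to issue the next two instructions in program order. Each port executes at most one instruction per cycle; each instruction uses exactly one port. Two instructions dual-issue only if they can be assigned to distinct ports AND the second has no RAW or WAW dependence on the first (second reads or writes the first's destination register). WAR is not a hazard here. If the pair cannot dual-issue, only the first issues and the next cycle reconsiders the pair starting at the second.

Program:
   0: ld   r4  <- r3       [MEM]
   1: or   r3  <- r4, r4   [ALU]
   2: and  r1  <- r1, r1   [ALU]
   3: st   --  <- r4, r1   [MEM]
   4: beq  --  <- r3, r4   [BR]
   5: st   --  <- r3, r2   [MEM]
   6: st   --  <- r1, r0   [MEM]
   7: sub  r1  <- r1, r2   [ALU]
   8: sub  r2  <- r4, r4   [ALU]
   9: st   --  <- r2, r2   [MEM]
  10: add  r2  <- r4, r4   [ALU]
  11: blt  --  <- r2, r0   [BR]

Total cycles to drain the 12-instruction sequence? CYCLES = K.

0. ld.MEM @i0  | RAW r4
1. or.ALU+and.ALU @i1&i2  | pair
2. st.MEM @i3  | no-port MEM/BR
3. beq.BR @i4  | no-port BR/MEM
4. st.MEM @i5  | no-port MEM/MEM
5. st.MEM+sub.ALU @i6&i7  | pair
6. sub.ALU @i8  | RAW r2
7. st.MEM+add.ALU @i9&i10  | pair
8. blt.BR @i11  | tail

CYCLES = 9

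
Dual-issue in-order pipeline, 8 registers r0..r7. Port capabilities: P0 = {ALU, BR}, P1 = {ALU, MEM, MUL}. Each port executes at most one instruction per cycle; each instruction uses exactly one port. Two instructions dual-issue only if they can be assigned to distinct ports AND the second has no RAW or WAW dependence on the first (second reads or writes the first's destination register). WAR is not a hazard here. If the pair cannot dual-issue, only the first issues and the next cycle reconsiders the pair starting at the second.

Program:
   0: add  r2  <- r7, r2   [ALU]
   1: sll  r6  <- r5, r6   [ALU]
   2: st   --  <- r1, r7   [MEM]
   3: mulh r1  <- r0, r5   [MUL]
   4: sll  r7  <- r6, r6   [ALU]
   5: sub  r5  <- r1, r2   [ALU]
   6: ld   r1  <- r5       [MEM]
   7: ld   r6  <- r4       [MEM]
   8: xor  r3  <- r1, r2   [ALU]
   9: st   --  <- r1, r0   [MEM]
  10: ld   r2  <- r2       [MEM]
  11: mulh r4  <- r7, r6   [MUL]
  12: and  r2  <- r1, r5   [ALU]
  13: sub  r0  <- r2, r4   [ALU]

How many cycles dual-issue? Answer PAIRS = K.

PAIRS = 4

t=0 i0/i1:add.ALU+sll.ALU ; 2-wide
t=1 i2:st.MEM ; no-port MEM/MUL
t=2 i3/i4:mulh.MUL+sll.ALU ; 2-wide
t=3 i5:sub.ALU ; RAW r5
t=4 i6:ld.MEM ; no-port MEM/MEM
t=5 i7/i8:ld.MEM+xor.ALU ; 2-wide
t=6 i9:st.MEM ; no-port MEM/MEM
t=7 i10:ld.MEM ; no-port MEM/MUL
t=8 i11/i12:mulh.MUL+and.ALU ; 2-wide
t=9 i13:sub.ALU ; tail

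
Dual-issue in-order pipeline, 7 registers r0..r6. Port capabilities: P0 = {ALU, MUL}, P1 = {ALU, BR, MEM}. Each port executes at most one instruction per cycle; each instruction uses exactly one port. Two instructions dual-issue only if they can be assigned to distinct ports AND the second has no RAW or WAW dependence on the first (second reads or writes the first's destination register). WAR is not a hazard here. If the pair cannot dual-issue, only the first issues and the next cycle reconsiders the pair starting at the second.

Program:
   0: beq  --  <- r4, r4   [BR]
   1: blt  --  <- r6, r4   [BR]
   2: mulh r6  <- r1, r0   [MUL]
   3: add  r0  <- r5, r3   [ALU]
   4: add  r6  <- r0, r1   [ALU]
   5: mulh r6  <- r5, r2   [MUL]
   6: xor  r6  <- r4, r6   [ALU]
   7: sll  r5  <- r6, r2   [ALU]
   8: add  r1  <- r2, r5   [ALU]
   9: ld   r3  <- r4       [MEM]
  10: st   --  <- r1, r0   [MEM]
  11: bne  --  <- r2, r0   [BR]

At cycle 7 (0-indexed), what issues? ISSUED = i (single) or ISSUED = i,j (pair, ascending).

  cy0 -> i0 (beq) no-port BR/BR
  cy1 -> i1/i2 (blt;mulh) 2-wide
  cy2 -> i3 (add) RAW r0
  cy3 -> i4 (add) WAW r6
  cy4 -> i5 (mulh) RAW+WAW r6
  cy5 -> i6 (xor) RAW r6
  cy6 -> i7 (sll) RAW r5
  cy7 -> i8/i9 (add;ld) 2-wide
  cy8 -> i10 (st) no-port MEM/BR
  cy9 -> i11 (bne) tail

ISSUED = 8,9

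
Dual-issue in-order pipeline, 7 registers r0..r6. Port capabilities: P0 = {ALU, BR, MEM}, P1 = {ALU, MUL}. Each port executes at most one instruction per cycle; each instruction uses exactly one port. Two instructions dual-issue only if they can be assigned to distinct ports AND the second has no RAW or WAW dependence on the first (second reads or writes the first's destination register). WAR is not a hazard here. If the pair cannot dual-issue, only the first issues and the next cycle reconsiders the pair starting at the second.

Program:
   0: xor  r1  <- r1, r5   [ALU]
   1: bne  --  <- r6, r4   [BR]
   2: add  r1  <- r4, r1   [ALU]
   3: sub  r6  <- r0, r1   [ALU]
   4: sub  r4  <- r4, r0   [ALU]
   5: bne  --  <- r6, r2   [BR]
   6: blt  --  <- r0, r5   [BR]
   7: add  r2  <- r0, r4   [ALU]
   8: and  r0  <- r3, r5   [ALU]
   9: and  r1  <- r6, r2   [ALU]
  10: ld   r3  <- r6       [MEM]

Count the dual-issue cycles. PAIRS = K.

[0] i0,i1  xor.ALU;bne.BR  -- pair
[1] i2  add.ALU  -- RAW r1
[2] i3,i4  sub.ALU;sub.ALU  -- pair
[3] i5  bne.BR  -- no-port BR/BR
[4] i6,i7  blt.BR;add.ALU  -- pair
[5] i8,i9  and.ALU;and.ALU  -- pair
[6] i10  ld.MEM  -- tail

PAIRS = 4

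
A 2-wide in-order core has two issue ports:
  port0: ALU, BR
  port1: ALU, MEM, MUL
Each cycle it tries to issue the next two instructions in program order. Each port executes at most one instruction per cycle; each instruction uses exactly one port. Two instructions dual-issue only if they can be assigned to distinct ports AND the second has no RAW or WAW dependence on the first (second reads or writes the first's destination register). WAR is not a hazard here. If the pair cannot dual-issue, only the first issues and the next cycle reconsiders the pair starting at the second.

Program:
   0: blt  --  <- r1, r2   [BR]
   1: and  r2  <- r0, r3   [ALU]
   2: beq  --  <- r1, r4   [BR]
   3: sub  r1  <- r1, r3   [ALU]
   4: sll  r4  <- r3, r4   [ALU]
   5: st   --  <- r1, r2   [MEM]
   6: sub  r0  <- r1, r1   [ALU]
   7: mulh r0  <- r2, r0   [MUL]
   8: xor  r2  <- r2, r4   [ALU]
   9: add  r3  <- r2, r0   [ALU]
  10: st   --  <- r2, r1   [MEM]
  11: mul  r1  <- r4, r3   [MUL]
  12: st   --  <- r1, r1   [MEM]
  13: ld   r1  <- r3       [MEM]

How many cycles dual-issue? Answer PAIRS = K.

#0 head=0: blt+and i0/i1 2-wide
#1 head=2: beq+sub i2/i3 2-wide
#2 head=4: sll+st i4/i5 2-wide
#3 head=6: sub i6 RAW+WAW r0
#4 head=7: mulh+xor i7/i8 2-wide
#5 head=9: add+st i9/i10 2-wide
#6 head=11: mul i11 no-port MUL/MEM
#7 head=12: st i12 no-port MEM/MEM
#8 head=13: ld i13 tail

PAIRS = 5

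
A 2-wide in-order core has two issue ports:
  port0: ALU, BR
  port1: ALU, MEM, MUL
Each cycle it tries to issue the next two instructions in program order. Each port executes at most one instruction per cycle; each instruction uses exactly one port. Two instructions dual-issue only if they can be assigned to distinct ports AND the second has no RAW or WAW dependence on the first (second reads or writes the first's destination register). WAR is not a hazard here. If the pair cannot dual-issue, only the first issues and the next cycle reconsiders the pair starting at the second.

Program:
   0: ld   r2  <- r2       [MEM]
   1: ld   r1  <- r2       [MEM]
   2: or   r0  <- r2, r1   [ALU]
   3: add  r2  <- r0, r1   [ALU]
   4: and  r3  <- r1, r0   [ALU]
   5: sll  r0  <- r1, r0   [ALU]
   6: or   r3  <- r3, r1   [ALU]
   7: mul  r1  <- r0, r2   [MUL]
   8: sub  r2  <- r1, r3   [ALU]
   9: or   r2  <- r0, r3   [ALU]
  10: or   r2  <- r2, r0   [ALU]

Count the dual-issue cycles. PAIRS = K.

#0 head=0: ld i0 no-port MEM/MEM
#1 head=1: ld i1 RAW r1
#2 head=2: or i2 RAW r0
#3 head=3: add and i3,i4 2-wide
#4 head=5: sll or i5,i6 2-wide
#5 head=7: mul i7 RAW r1
#6 head=8: sub i8 WAW r2
#7 head=9: or i9 RAW+WAW r2
#8 head=10: or i10 tail

PAIRS = 2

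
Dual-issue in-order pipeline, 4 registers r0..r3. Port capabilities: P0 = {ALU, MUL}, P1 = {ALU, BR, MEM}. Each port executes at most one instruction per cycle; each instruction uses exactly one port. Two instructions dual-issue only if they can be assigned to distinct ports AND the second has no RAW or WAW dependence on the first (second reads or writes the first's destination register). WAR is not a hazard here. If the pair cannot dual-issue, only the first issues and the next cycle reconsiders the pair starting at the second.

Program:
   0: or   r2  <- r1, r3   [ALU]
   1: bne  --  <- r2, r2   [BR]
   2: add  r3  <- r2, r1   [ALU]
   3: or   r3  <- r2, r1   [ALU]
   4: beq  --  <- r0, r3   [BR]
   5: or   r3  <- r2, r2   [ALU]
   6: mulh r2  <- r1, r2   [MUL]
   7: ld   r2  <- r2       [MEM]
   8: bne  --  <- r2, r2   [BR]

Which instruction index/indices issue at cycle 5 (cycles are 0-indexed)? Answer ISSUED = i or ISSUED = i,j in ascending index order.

ISSUED = 7

[0] i0  or.ALU  -- RAW r2
[1] i1+i2  bne.BR/add.ALU  -- 2-wide
[2] i3  or.ALU  -- RAW r3
[3] i4+i5  beq.BR/or.ALU  -- 2-wide
[4] i6  mulh.MUL  -- RAW+WAW r2
[5] i7  ld.MEM  -- no-port MEM/BR
[6] i8  bne.BR  -- tail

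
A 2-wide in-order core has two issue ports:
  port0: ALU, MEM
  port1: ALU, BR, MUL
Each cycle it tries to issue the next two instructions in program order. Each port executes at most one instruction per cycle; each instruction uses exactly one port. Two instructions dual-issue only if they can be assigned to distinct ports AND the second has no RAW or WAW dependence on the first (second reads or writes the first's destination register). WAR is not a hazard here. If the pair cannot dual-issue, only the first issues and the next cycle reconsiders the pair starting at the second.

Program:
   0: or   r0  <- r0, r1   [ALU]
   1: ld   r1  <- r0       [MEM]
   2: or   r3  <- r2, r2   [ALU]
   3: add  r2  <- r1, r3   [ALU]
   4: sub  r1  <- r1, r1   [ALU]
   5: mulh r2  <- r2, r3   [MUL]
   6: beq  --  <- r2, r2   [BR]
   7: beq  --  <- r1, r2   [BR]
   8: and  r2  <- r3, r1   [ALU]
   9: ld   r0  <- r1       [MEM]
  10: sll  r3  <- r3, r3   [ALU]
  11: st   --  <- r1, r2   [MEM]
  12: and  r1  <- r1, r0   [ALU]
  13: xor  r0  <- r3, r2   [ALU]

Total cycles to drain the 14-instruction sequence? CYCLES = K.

t=0 i0:or ; RAW r0
t=1 i1+i2:ld;or ; 2-wide
t=2 i3+i4:add;sub ; 2-wide
t=3 i5:mulh ; no-port MUL/BR
t=4 i6:beq ; no-port BR/BR
t=5 i7+i8:beq;and ; 2-wide
t=6 i9+i10:ld;sll ; 2-wide
t=7 i11+i12:st;and ; 2-wide
t=8 i13:xor ; tail

CYCLES = 9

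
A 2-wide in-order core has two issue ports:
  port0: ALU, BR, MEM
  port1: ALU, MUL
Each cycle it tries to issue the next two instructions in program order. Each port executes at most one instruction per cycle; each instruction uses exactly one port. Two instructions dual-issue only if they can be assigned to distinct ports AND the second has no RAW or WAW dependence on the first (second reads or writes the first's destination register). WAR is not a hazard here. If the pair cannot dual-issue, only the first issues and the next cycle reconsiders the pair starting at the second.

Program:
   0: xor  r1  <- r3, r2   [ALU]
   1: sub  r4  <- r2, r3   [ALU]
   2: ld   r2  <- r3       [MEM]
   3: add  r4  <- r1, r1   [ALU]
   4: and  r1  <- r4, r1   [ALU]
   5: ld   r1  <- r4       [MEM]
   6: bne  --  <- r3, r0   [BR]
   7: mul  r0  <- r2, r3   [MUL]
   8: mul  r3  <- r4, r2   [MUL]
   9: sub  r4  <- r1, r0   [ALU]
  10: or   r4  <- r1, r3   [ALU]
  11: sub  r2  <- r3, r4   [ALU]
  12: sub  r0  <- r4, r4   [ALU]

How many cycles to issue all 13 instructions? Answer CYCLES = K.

0. xor.ALU sub.ALU @i0+i1  | 2-wide
1. ld.MEM add.ALU @i2+i3  | 2-wide
2. and.ALU @i4  | WAW r1
3. ld.MEM @i5  | no-port MEM/BR
4. bne.BR mul.MUL @i6+i7  | 2-wide
5. mul.MUL sub.ALU @i8+i9  | 2-wide
6. or.ALU @i10  | RAW r4
7. sub.ALU sub.ALU @i11+i12  | 2-wide

CYCLES = 8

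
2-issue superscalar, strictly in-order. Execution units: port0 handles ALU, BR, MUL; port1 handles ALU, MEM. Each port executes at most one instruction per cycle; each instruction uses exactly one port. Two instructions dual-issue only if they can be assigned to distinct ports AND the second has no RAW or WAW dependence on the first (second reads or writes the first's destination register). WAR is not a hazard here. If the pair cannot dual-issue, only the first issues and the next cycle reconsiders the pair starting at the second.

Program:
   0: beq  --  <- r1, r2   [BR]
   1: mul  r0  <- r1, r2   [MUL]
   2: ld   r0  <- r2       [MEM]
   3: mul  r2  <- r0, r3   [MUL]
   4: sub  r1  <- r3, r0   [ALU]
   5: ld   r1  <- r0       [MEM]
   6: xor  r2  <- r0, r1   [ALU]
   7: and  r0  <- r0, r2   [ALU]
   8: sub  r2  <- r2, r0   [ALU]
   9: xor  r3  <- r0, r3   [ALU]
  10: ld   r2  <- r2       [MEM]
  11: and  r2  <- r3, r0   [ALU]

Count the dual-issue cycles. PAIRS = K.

PAIRS = 2

[0] i0  beq.BR  -- no-port BR/MUL
[1] i1  mul.MUL  -- WAW r0
[2] i2  ld.MEM  -- RAW r0
[3] i3+i4  mul.MUL;sub.ALU  -- dual
[4] i5  ld.MEM  -- RAW r1
[5] i6  xor.ALU  -- RAW r2
[6] i7  and.ALU  -- RAW r0
[7] i8+i9  sub.ALU;xor.ALU  -- dual
[8] i10  ld.MEM  -- WAW r2
[9] i11  and.ALU  -- tail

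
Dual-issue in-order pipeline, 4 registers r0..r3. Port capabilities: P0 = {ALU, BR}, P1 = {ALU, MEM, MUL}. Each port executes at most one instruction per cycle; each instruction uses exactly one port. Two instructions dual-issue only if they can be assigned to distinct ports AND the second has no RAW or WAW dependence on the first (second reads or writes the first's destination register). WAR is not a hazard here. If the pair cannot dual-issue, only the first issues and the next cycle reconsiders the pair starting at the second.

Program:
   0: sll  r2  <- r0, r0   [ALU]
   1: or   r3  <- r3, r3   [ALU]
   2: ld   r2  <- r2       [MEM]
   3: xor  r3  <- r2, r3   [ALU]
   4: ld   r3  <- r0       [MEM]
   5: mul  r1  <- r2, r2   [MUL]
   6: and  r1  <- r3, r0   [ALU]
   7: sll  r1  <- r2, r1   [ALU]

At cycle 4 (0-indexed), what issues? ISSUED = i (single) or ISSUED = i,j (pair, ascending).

t=0 i0,i1:sll.ALU/or.ALU ; pair
t=1 i2:ld.MEM ; RAW r2
t=2 i3:xor.ALU ; WAW r3
t=3 i4:ld.MEM ; no-port MEM/MUL
t=4 i5:mul.MUL ; WAW r1
t=5 i6:and.ALU ; RAW+WAW r1
t=6 i7:sll.ALU ; tail

ISSUED = 5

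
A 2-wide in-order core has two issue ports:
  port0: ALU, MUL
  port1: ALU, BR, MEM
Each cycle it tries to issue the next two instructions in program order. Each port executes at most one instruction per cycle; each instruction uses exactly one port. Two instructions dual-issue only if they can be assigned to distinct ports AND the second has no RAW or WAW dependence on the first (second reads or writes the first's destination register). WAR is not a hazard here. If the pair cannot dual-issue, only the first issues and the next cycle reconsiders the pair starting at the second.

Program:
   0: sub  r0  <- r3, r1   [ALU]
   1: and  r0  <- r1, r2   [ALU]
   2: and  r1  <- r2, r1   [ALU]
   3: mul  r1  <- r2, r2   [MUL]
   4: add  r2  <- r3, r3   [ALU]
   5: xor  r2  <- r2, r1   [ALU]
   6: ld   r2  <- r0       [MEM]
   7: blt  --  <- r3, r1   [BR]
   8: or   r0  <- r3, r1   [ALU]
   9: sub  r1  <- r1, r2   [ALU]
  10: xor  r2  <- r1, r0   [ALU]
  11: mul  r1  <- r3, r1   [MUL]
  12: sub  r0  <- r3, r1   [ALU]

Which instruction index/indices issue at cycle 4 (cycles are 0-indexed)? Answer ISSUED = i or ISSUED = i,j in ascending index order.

ISSUED = 6

#0 head=0: sub i0 WAW r0
#1 head=1: and/and i1&i2 pair
#2 head=3: mul/add i3&i4 pair
#3 head=5: xor i5 WAW r2
#4 head=6: ld i6 no-port MEM/BR
#5 head=7: blt/or i7&i8 pair
#6 head=9: sub i9 RAW r1
#7 head=10: xor/mul i10&i11 pair
#8 head=12: sub i12 tail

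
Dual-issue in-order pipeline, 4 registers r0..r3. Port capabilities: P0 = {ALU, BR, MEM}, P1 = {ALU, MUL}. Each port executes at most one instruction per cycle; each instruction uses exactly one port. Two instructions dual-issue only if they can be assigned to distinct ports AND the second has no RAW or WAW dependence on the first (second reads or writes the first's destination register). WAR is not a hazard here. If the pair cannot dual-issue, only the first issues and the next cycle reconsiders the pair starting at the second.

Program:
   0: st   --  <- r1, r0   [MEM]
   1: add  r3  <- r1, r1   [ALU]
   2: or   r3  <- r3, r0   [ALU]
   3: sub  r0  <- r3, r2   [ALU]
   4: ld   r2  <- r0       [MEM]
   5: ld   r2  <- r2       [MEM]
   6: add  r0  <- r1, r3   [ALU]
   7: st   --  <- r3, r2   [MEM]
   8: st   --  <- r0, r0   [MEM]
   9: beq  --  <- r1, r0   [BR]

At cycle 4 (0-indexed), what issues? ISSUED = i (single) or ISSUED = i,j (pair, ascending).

t=0 i0+i1:st.MEM add.ALU ; 2-wide
t=1 i2:or.ALU ; RAW r3
t=2 i3:sub.ALU ; RAW r0
t=3 i4:ld.MEM ; no-port MEM/MEM
t=4 i5+i6:ld.MEM add.ALU ; 2-wide
t=5 i7:st.MEM ; no-port MEM/MEM
t=6 i8:st.MEM ; no-port MEM/BR
t=7 i9:beq.BR ; tail

ISSUED = 5,6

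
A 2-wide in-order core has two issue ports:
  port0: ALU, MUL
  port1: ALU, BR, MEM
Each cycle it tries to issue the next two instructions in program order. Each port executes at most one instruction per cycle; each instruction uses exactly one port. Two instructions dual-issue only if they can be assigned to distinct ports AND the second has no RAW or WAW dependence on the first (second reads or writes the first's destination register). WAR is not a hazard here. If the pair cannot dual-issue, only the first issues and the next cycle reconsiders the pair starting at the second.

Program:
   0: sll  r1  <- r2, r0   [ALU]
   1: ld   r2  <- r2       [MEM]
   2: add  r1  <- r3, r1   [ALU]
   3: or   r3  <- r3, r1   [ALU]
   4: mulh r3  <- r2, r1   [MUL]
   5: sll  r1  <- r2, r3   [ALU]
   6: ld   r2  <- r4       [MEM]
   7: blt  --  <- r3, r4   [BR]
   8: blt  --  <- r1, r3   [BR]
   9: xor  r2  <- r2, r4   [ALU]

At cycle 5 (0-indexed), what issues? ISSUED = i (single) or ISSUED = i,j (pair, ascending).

ISSUED = 7

t=0 i0,i1:sll;ld ; 2-wide
t=1 i2:add ; RAW r1
t=2 i3:or ; WAW r3
t=3 i4:mulh ; RAW r3
t=4 i5,i6:sll;ld ; 2-wide
t=5 i7:blt ; no-port BR/BR
t=6 i8,i9:blt;xor ; 2-wide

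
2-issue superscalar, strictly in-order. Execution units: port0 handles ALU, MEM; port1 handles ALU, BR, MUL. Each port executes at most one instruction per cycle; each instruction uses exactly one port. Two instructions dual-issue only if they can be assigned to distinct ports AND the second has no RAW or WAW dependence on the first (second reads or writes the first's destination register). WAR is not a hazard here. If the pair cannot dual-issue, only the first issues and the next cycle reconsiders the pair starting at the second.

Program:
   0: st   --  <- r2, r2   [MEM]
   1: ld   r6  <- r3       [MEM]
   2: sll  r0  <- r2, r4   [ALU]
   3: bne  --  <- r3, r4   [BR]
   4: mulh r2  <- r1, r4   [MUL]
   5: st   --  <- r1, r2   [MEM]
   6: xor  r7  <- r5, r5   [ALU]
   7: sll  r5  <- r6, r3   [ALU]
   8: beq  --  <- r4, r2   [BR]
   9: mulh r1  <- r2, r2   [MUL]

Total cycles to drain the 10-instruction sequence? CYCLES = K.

c0: i0 st.MEM  no-port MEM/MEM
c1: i1+i2 ld.MEM/sll.ALU  pair
c2: i3 bne.BR  no-port BR/MUL
c3: i4 mulh.MUL  RAW r2
c4: i5+i6 st.MEM/xor.ALU  pair
c5: i7+i8 sll.ALU/beq.BR  pair
c6: i9 mulh.MUL  tail

CYCLES = 7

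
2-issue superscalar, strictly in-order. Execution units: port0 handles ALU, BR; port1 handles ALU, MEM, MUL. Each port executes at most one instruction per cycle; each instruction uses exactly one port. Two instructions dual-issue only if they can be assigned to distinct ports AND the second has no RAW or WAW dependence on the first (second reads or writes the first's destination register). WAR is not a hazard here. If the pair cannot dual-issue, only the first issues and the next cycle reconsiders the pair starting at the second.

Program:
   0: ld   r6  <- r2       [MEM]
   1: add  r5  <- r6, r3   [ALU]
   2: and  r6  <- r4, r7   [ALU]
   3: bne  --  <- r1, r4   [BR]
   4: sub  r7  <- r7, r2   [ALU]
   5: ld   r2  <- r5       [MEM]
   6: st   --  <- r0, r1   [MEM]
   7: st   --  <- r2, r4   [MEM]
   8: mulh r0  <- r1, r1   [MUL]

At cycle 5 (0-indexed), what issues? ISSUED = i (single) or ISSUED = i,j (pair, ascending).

ISSUED = 7

  cy0 -> i0 (ld.MEM) RAW r6
  cy1 -> i1,i2 (add.ALU+and.ALU) dual
  cy2 -> i3,i4 (bne.BR+sub.ALU) dual
  cy3 -> i5 (ld.MEM) no-port MEM/MEM
  cy4 -> i6 (st.MEM) no-port MEM/MEM
  cy5 -> i7 (st.MEM) no-port MEM/MUL
  cy6 -> i8 (mulh.MUL) tail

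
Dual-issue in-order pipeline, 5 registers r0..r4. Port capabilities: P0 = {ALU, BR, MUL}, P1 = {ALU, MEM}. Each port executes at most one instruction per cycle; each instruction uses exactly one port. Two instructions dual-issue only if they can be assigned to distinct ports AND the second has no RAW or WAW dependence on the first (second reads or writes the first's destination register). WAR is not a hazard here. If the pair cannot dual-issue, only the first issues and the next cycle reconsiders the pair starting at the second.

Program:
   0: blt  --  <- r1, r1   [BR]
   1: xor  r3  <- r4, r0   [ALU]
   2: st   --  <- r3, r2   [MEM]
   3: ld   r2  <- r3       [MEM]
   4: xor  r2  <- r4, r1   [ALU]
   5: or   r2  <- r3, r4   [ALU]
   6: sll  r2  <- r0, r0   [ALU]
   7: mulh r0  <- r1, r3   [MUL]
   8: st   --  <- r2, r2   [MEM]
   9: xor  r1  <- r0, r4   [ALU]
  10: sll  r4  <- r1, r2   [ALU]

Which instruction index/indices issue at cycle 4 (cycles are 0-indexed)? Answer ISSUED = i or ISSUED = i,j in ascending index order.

t=0 i0,i1:blt.BR xor.ALU ; 2-wide
t=1 i2:st.MEM ; no-port MEM/MEM
t=2 i3:ld.MEM ; WAW r2
t=3 i4:xor.ALU ; WAW r2
t=4 i5:or.ALU ; WAW r2
t=5 i6,i7:sll.ALU mulh.MUL ; 2-wide
t=6 i8,i9:st.MEM xor.ALU ; 2-wide
t=7 i10:sll.ALU ; tail

ISSUED = 5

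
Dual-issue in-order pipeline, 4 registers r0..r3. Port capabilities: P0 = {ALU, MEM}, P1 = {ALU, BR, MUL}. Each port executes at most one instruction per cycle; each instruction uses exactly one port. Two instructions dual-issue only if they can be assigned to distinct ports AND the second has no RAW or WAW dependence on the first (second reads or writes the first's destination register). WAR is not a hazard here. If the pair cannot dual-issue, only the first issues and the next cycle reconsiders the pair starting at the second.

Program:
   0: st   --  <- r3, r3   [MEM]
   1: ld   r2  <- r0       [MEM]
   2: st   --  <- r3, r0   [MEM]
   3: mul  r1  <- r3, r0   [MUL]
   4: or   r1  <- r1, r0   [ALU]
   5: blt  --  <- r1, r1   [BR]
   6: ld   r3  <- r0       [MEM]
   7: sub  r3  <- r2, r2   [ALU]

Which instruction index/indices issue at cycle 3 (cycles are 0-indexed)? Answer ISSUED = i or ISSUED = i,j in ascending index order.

t=0 i0:st ; no-port MEM/MEM
t=1 i1:ld ; no-port MEM/MEM
t=2 i2/i3:st mul ; dual
t=3 i4:or ; RAW r1
t=4 i5/i6:blt ld ; dual
t=5 i7:sub ; tail

ISSUED = 4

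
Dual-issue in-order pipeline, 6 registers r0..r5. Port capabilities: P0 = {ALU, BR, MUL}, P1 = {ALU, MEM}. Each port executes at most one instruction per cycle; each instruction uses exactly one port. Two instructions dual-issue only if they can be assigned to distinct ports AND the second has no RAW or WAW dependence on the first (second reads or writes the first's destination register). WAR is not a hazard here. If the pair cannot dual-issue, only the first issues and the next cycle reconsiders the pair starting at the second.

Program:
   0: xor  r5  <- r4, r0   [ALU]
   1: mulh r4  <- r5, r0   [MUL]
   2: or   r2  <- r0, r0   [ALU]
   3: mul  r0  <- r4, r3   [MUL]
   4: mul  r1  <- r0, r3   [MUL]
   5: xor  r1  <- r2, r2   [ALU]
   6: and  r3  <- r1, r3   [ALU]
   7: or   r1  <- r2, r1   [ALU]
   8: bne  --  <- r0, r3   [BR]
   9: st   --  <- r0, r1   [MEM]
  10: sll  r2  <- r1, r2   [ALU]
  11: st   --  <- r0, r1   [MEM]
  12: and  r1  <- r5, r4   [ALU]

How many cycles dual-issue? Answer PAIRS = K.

PAIRS = 4

  cy0 -> i0 (xor) RAW r5
  cy1 -> i1/i2 (mulh;or) 2-wide
  cy2 -> i3 (mul) no-port MUL/MUL
  cy3 -> i4 (mul) WAW r1
  cy4 -> i5 (xor) RAW r1
  cy5 -> i6/i7 (and;or) 2-wide
  cy6 -> i8/i9 (bne;st) 2-wide
  cy7 -> i10/i11 (sll;st) 2-wide
  cy8 -> i12 (and) tail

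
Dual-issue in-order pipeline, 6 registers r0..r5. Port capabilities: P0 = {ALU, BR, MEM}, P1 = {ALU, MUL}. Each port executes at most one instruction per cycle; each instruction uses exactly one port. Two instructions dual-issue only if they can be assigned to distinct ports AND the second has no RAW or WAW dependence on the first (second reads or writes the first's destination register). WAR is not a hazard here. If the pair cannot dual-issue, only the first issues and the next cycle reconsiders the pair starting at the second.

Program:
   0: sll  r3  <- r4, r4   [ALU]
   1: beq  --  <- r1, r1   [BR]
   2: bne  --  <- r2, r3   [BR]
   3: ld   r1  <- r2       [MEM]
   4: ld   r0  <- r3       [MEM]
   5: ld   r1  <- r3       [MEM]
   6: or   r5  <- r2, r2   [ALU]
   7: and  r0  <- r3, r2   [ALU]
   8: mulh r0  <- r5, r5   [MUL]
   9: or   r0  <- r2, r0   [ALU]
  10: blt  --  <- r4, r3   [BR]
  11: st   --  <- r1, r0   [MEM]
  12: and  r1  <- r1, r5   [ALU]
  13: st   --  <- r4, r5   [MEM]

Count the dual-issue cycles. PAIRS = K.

[0] i0+i1  sll beq  -- 2-wide
[1] i2  bne  -- no-port BR/MEM
[2] i3  ld  -- no-port MEM/MEM
[3] i4  ld  -- no-port MEM/MEM
[4] i5+i6  ld or  -- 2-wide
[5] i7  and  -- WAW r0
[6] i8  mulh  -- RAW+WAW r0
[7] i9+i10  or blt  -- 2-wide
[8] i11+i12  st and  -- 2-wide
[9] i13  st  -- tail

PAIRS = 4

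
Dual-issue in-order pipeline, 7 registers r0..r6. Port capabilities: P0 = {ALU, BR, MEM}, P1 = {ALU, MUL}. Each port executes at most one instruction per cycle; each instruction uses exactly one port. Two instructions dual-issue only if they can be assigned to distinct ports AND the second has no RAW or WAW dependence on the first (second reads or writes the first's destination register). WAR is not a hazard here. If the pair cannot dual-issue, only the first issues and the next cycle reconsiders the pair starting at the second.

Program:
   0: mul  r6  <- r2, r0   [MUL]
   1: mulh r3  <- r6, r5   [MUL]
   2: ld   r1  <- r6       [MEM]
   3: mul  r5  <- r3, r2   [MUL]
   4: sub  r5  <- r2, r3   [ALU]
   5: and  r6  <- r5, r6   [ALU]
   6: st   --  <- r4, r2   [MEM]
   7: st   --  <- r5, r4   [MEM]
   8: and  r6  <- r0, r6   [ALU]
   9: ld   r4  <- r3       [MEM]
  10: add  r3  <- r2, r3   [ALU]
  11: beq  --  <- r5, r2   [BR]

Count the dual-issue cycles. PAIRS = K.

PAIRS = 4

[0] i0  mul.MUL  -- no-port MUL/MUL
[1] i1+i2  mulh.MUL ld.MEM  -- pair
[2] i3  mul.MUL  -- WAW r5
[3] i4  sub.ALU  -- RAW r5
[4] i5+i6  and.ALU st.MEM  -- pair
[5] i7+i8  st.MEM and.ALU  -- pair
[6] i9+i10  ld.MEM add.ALU  -- pair
[7] i11  beq.BR  -- tail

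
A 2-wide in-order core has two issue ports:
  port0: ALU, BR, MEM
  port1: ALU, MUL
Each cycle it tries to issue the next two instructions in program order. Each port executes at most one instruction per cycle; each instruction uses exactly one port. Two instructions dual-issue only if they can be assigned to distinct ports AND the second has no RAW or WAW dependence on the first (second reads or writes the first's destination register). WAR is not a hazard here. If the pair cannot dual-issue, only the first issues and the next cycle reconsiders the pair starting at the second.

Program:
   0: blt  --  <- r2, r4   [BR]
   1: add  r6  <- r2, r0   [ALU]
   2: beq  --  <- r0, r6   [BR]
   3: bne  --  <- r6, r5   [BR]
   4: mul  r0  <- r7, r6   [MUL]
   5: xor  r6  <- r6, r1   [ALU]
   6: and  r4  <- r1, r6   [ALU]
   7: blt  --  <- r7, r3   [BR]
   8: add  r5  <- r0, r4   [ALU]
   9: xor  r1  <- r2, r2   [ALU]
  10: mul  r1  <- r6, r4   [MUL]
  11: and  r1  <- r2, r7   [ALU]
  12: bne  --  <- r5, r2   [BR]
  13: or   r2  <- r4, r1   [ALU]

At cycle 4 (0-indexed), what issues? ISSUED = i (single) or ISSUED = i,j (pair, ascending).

c0: i0+i1 blt+add  dual
c1: i2 beq  no-port BR/BR
c2: i3+i4 bne+mul  dual
c3: i5 xor  RAW r6
c4: i6+i7 and+blt  dual
c5: i8+i9 add+xor  dual
c6: i10 mul  WAW r1
c7: i11+i12 and+bne  dual
c8: i13 or  tail

ISSUED = 6,7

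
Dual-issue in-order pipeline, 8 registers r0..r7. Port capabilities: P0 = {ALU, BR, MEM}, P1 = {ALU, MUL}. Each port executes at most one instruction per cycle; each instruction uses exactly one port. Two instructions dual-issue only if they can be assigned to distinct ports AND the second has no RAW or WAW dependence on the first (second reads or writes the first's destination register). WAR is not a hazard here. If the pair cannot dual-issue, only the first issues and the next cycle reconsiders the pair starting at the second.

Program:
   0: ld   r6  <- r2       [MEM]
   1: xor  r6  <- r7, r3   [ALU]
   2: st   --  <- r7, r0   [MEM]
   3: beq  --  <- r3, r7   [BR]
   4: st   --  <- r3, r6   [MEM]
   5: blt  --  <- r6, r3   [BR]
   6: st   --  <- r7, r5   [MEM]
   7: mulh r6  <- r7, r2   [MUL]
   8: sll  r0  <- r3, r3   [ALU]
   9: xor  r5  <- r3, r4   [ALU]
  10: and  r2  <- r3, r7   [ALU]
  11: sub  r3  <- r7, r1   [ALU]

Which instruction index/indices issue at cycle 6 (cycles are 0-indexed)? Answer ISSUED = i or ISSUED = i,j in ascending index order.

  cy0 -> i0 (ld) WAW r6
  cy1 -> i1/i2 (xor+st) dual
  cy2 -> i3 (beq) no-port BR/MEM
  cy3 -> i4 (st) no-port MEM/BR
  cy4 -> i5 (blt) no-port BR/MEM
  cy5 -> i6/i7 (st+mulh) dual
  cy6 -> i8/i9 (sll+xor) dual
  cy7 -> i10/i11 (and+sub) dual

ISSUED = 8,9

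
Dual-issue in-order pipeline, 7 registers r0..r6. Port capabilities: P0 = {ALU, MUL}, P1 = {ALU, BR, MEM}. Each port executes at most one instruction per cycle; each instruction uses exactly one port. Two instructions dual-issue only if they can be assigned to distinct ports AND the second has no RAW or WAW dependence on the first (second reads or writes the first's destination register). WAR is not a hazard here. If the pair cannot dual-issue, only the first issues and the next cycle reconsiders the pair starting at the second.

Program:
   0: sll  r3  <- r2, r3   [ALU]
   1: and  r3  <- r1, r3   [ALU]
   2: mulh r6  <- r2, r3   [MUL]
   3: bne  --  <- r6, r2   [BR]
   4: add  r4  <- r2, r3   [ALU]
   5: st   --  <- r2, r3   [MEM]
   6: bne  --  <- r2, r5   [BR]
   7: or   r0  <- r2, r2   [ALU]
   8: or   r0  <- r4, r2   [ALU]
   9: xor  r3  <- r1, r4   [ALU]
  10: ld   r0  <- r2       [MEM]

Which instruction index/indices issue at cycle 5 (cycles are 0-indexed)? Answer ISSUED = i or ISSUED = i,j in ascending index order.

0. sll.ALU @i0  | RAW+WAW r3
1. and.ALU @i1  | RAW r3
2. mulh.MUL @i2  | RAW r6
3. bne.BR+add.ALU @i3,i4  | 2-wide
4. st.MEM @i5  | no-port MEM/BR
5. bne.BR+or.ALU @i6,i7  | 2-wide
6. or.ALU+xor.ALU @i8,i9  | 2-wide
7. ld.MEM @i10  | tail

ISSUED = 6,7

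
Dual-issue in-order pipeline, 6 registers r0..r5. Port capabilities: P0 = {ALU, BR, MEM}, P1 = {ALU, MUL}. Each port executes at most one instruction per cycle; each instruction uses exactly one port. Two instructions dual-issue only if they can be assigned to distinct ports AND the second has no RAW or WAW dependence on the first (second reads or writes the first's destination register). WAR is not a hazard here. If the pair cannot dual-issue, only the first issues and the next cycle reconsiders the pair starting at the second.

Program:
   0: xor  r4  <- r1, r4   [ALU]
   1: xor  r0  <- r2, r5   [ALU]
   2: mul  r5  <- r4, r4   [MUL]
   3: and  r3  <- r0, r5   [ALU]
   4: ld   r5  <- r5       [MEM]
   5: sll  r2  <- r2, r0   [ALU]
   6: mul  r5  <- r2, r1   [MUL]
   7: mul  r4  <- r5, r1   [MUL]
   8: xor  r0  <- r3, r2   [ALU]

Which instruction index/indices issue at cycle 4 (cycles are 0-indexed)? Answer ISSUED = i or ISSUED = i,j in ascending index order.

ISSUED = 6

#0 head=0: xor.ALU;xor.ALU i0,i1 dual
#1 head=2: mul.MUL i2 RAW r5
#2 head=3: and.ALU;ld.MEM i3,i4 dual
#3 head=5: sll.ALU i5 RAW r2
#4 head=6: mul.MUL i6 no-port MUL/MUL
#5 head=7: mul.MUL;xor.ALU i7,i8 dual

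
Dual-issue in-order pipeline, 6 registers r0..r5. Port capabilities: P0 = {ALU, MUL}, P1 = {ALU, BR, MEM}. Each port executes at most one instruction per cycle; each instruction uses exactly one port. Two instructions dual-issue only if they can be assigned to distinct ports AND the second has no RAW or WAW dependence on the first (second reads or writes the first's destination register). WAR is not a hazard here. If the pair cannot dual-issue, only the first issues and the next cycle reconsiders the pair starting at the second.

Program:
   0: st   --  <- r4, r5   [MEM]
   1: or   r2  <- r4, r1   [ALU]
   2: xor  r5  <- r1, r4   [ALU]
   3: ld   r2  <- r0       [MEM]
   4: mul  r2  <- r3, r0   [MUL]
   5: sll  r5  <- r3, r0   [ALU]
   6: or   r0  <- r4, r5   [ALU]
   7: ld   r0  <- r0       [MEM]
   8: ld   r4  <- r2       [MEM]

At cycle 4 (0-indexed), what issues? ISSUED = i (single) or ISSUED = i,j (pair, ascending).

0. st.MEM;or.ALU @i0/i1  | 2-wide
1. xor.ALU;ld.MEM @i2/i3  | 2-wide
2. mul.MUL;sll.ALU @i4/i5  | 2-wide
3. or.ALU @i6  | RAW+WAW r0
4. ld.MEM @i7  | no-port MEM/MEM
5. ld.MEM @i8  | tail

ISSUED = 7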